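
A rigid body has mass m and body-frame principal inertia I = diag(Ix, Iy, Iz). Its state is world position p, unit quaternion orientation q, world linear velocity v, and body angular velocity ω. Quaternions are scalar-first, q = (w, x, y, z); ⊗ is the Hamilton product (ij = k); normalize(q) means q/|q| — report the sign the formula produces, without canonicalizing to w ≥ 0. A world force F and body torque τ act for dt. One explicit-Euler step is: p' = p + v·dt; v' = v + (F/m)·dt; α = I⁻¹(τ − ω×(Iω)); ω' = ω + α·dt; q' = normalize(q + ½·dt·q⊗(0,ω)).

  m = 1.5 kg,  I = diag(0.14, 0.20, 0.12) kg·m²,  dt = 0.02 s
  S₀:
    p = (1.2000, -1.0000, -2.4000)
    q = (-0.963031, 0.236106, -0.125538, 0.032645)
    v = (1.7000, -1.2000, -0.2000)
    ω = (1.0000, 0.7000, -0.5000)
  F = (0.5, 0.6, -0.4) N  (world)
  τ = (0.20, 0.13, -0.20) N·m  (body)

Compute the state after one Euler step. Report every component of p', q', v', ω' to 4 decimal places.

new position p' = (1.2340, -1.0240, -2.4040)
v' = v + a·dt = (1.7067, -1.1920, -0.2053)
precession coupling ω×(Iω) = (0.0280, -0.0100, 0.0420)
(τ − ω×Iω)/I = (1.2286, 0.7000, -2.0167)
new body rate ω' = (1.0246, 0.7140, -0.5403)
2q̇ = q⊗(0,ω) = (-0.1319069, -0.9231135, -0.5234237, 0.7723277)
updated quaternion q' = (-0.9643, 0.2269, -0.1308, 0.0404)

p' = (1.2340, -1.0240, -2.4040)
q' = (-0.9643, 0.2269, -0.1308, 0.0404)
v' = (1.7067, -1.1920, -0.2053)
ω' = (1.0246, 0.7140, -0.5403)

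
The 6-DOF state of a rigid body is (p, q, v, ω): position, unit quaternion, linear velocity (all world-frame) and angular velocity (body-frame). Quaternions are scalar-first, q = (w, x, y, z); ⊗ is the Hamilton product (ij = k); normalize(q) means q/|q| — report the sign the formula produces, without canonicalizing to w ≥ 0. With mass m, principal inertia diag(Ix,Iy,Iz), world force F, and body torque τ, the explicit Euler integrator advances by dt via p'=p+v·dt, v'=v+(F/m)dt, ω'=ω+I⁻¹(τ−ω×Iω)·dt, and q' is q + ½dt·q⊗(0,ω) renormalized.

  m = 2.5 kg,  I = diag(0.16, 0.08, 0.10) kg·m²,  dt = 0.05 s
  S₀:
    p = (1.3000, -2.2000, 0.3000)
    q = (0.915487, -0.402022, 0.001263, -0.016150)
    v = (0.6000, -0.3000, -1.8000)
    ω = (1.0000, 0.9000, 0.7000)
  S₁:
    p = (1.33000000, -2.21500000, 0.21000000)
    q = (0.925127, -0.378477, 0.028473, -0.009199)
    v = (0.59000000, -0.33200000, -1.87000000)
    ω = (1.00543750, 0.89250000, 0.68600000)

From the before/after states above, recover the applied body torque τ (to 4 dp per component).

rate change Δω = (0.00543750, -0.00750000, -0.01400000)
precession coupling = (0.0126, 0.0420, -0.0720)
I·α + gyro = (0.0300, 0.0300, -0.1000)

τ = (0.0300, 0.0300, -0.1000)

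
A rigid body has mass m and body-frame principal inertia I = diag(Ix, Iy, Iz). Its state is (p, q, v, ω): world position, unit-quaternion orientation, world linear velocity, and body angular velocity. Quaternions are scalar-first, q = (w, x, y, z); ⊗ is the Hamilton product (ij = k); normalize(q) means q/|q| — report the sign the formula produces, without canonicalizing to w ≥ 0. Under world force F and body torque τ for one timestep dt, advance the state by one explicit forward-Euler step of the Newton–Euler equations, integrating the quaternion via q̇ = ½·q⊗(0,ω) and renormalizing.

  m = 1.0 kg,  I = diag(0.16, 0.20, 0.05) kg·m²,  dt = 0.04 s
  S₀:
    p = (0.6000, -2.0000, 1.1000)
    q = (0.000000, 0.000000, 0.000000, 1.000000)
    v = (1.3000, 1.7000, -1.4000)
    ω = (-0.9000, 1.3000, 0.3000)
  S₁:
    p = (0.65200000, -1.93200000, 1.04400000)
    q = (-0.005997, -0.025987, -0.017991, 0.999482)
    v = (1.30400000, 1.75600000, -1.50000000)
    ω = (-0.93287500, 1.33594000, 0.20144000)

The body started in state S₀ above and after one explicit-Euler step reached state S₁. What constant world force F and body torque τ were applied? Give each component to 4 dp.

F = (0.1000, 1.4000, -2.5000)
τ = (-0.1900, 0.1500, -0.1700)

velocity change Δv = (0.00400000, 0.05600000, -0.10000000)
F = m·Δv/dt = (0.1000, 1.4000, -2.5000)
Δω = ω₁−ω₀ = (-0.03287500, 0.03594000, -0.09856000)
precession coupling = (-0.0585, -0.0297, -0.0468)
I·α + gyro = (-0.1900, 0.1500, -0.1700)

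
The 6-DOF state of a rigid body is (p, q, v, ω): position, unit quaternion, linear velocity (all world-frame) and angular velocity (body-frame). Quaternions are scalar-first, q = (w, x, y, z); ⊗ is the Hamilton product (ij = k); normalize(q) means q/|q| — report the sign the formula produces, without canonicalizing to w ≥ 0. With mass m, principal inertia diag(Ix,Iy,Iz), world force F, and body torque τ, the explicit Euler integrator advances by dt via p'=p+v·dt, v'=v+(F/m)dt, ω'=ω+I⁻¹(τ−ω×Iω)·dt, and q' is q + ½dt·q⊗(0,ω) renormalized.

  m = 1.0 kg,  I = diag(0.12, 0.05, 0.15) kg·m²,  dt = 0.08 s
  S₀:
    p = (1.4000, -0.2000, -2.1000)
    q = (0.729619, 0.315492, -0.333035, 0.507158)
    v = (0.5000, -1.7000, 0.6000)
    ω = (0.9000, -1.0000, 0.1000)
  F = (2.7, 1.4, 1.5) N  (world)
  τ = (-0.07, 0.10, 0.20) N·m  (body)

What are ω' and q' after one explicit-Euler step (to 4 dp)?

angular accel α = (-0.5000, 2.0540, 0.9133)
ω + α·dt = (0.8600, -0.8357, 0.1731)
Hamilton product q⊗(0,ω) = (-0.6676936, 1.1305116, -0.3047260, 0.0572014)
updated quaternion q' = (0.7019, 0.3602, -0.3447, 0.5087)

ω' = (0.8600, -0.8357, 0.1731)
q' = (0.7019, 0.3602, -0.3447, 0.5087)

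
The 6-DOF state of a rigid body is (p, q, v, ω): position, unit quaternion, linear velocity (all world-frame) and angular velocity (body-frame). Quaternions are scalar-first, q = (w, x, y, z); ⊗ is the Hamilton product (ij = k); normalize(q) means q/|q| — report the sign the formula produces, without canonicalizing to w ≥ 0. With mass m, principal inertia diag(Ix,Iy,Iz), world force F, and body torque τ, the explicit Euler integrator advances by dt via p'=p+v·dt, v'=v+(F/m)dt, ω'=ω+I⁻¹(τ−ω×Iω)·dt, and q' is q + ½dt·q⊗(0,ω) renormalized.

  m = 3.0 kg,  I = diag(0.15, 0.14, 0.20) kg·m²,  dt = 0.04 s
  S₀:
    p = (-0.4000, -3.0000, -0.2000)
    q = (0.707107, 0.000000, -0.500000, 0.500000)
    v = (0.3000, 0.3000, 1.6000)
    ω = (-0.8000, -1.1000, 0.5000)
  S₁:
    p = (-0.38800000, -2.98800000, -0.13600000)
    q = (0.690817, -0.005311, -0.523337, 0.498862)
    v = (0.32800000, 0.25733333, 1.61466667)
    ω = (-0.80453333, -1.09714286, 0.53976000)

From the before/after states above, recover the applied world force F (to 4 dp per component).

F = (2.1000, -3.2000, 1.1000)

v₁ − v₀ = (0.02800000, -0.04266667, 0.01466667)
m·(v₁−v₀)/dt = (2.1000, -3.2000, 1.1000)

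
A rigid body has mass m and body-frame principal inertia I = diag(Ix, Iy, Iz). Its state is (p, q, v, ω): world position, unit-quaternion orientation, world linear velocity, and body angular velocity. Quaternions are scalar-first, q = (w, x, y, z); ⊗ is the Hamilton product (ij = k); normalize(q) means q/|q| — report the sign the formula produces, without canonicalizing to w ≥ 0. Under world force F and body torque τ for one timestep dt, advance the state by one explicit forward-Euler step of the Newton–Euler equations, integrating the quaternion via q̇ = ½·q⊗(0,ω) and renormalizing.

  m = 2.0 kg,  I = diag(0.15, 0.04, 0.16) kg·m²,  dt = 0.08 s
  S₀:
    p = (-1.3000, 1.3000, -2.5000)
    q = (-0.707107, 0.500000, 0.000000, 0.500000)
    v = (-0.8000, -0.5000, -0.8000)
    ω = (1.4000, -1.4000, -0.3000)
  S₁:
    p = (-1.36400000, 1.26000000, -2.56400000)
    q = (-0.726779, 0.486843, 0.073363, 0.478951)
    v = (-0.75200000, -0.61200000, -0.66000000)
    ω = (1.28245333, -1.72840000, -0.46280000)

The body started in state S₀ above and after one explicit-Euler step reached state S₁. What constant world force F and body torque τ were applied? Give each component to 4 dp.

Δv = v₁−v₀ = (0.04800000, -0.11200000, 0.14000000)
m·(v₁−v₀)/dt = (1.2000, -2.8000, 3.5000)
ω₁ − ω₀ = (-0.11754667, -0.32840000, -0.16280000)
ω₀×(Iω₀) = (0.0504, 0.0042, 0.2156)
I·α + gyro = (-0.1700, -0.1600, -0.1100)

F = (1.2000, -2.8000, 3.5000)
τ = (-0.1700, -0.1600, -0.1100)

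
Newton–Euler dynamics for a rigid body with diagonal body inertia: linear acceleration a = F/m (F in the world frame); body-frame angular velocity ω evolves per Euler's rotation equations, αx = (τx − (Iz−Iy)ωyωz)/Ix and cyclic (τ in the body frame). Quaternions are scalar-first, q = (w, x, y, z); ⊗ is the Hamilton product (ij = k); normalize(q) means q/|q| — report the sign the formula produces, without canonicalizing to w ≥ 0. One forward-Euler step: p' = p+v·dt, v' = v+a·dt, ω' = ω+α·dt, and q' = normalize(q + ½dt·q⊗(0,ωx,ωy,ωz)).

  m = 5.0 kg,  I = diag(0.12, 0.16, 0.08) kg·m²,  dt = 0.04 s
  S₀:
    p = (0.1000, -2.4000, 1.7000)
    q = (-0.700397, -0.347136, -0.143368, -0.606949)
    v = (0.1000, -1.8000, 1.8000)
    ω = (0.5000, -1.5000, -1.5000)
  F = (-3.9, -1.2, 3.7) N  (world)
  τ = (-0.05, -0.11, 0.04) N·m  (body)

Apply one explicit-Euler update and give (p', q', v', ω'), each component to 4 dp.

p' = (0.1040, -2.4720, 1.7720)
q' = (-0.7188, -0.3677, -0.1387, -0.5735)
v' = (0.0688, -1.8096, 1.8296)
ω' = (0.5433, -1.5200, -1.4650)

p' = p + v·dt = (0.1040, -2.4720, 1.7720)
new velocity v' = (0.0688, -1.8096, 1.8296)
α = I⁻¹(τ − ω×Iω) = (1.0833, -0.5000, 0.8750)
new body rate ω' = (0.5433, -1.5200, -1.4650)
q⊗(0,ω) = (-0.9519075, -1.0455700, 0.2264170, 1.6429835)
q + ½dt·q⊗(0,ω), renormalized = (-0.7188, -0.3677, -0.1387, -0.5735)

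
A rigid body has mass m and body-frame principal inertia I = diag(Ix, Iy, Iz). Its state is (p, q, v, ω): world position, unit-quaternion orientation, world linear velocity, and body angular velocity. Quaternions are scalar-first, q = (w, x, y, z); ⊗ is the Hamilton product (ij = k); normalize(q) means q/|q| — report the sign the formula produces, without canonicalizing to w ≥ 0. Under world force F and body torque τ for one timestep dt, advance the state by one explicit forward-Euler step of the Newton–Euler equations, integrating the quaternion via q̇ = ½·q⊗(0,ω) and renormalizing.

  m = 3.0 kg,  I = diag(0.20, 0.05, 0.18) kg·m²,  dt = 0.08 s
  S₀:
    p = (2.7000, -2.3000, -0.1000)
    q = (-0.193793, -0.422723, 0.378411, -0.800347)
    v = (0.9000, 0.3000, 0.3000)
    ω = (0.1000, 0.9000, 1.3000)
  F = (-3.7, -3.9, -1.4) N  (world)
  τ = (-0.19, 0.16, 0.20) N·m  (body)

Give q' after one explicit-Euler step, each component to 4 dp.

q⊗(0,ω) = (0.7421535, 1.1928673, 0.2950915, -0.6702227)
updated quaternion q' = (-0.1638, -0.3743, 0.3894, -0.8255)

q' = (-0.1638, -0.3743, 0.3894, -0.8255)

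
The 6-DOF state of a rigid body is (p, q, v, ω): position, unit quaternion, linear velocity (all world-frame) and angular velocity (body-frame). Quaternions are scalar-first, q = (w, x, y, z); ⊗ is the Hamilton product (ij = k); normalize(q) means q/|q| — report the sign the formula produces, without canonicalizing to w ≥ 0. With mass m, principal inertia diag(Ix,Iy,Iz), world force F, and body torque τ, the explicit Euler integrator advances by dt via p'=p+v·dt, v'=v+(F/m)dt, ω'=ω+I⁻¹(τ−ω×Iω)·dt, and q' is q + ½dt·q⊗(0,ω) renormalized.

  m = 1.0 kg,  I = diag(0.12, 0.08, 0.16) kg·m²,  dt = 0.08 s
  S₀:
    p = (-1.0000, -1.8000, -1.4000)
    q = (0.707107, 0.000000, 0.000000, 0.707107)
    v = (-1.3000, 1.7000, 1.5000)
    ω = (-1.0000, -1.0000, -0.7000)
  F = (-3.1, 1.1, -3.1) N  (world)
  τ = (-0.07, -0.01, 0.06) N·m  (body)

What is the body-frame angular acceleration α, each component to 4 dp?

α = (-1.0500, 0.2250, 0.6250)

precession coupling ω×(Iω) = (0.0560, -0.0280, -0.0400)
α = I⁻¹(τ − ω×Iω) = (-1.0500, 0.2250, 0.6250)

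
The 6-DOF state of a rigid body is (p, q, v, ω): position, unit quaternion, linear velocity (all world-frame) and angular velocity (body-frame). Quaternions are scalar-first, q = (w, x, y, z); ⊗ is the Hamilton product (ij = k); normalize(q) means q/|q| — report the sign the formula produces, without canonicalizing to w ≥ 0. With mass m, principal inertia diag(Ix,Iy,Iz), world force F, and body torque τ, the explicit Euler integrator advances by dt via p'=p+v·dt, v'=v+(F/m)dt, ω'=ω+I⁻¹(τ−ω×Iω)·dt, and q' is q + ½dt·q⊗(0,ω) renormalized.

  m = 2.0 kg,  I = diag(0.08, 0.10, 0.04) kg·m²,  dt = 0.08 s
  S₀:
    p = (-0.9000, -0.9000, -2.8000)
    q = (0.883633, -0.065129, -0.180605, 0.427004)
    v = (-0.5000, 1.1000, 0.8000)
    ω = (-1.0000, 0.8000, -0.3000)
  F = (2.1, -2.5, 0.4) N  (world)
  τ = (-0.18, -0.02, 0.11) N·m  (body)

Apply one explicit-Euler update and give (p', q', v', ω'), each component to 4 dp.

p' = (-0.9400, -0.8120, -2.7360)
q' = (0.8907, -0.1118, -0.1700, 0.4065)
v' = (-0.4160, 1.0000, 0.8160)
ω' = (-1.1944, 0.7744, -0.0480)

precession coupling ω×(Iω) = (0.0144, 0.0120, -0.0160)
angular accel α = (-2.4300, -0.3200, 3.1500)
new body rate ω' = (-1.1944, 0.7744, -0.0480)
2q̇ = q⊗(0,ω) = (0.2074562, -1.1710547, 0.2603637, -0.4977981)
q + ½dt·q⊗(0,ω), renormalized = (0.8907, -0.1118, -0.1700, 0.4065)
a = (1.0500, -1.2500, 0.2000)
p + v·dt = (-0.9400, -0.8120, -2.7360)
v' = v + a·dt = (-0.4160, 1.0000, 0.8160)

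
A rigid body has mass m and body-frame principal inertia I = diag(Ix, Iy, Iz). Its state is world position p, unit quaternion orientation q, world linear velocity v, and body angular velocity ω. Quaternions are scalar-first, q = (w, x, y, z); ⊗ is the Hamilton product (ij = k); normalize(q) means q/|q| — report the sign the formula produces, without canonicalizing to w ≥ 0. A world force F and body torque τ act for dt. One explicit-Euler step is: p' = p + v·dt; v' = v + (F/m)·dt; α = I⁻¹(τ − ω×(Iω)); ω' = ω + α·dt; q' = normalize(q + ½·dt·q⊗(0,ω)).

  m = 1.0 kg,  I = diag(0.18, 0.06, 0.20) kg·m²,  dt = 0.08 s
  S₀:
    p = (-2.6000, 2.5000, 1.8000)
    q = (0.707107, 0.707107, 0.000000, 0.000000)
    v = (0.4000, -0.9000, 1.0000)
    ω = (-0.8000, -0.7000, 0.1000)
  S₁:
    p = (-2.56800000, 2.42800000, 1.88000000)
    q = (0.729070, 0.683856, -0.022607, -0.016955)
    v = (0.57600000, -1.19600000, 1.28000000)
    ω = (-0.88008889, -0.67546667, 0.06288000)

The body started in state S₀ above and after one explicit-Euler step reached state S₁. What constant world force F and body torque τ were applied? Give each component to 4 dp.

rate change Δω = (-0.08008889, 0.02453333, -0.03712000)
I·α + gyro = (-0.1900, 0.0200, -0.1600)
Δv = v₁−v₀ = (0.17600000, -0.29600000, 0.28000000)
applied force F = (2.2000, -3.7000, 3.5000)

F = (2.2000, -3.7000, 3.5000)
τ = (-0.1900, 0.0200, -0.1600)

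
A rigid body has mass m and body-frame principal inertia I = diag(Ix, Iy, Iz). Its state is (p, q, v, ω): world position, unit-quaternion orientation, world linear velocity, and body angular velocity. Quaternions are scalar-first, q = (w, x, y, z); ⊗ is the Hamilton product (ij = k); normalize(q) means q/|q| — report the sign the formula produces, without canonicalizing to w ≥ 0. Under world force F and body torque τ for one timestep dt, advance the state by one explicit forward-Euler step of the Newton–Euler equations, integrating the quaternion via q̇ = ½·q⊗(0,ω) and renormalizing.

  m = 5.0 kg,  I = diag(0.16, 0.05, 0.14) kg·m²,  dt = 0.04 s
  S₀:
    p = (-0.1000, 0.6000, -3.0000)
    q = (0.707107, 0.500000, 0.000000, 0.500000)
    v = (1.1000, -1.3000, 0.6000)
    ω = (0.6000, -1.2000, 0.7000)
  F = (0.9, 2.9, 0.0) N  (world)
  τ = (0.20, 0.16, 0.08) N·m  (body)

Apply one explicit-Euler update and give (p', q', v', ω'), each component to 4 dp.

α = I⁻¹(τ − ω×Iω) = (1.7225, 3.0320, 0.0057)
ω + α·dt = (0.6689, -1.0787, 0.7002)
2q̇ = q⊗(0,ω) = (-0.6500000, 1.0242642, -0.8985284, -0.1050251)
q + ½dt·q⊗(0,ω), renormalized = (0.6938, 0.5202, -0.0180, 0.4977)
linear accel F/m = (0.1800, 0.5800, 0.0000)
p' = p + v·dt = (-0.0560, 0.5480, -2.9760)
v + (F/m)dt = (1.1072, -1.2768, 0.6000)

p' = (-0.0560, 0.5480, -2.9760)
q' = (0.6938, 0.5202, -0.0180, 0.4977)
v' = (1.1072, -1.2768, 0.6000)
ω' = (0.6689, -1.0787, 0.7002)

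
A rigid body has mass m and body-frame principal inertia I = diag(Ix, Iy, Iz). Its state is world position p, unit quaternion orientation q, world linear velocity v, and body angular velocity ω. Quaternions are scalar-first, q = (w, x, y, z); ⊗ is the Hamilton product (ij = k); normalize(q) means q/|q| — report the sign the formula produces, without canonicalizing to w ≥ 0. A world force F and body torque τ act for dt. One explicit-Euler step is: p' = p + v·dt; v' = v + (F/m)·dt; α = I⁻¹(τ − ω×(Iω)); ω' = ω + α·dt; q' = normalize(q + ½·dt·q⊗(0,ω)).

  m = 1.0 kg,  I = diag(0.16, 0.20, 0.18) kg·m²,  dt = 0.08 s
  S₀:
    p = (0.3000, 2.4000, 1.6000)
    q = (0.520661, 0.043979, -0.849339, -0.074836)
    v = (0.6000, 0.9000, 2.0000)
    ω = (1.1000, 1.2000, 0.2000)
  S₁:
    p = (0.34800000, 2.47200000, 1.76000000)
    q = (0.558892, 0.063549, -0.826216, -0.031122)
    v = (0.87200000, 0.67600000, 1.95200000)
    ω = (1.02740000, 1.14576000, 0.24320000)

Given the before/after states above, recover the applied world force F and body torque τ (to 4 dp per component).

ω₁ − ω₀ = (-0.07260000, -0.05424000, 0.04320000)
τ = I·(Δω/dt) + ω₀×(Iω₀) = (-0.1500, -0.1400, 0.1500)
Δv = v₁−v₀ = (0.27200000, -0.22400000, -0.04800000)
m·(v₁−v₀)/dt = (3.4000, -2.8000, -0.6000)

F = (3.4000, -2.8000, -0.6000)
τ = (-0.1500, -0.1400, 0.1500)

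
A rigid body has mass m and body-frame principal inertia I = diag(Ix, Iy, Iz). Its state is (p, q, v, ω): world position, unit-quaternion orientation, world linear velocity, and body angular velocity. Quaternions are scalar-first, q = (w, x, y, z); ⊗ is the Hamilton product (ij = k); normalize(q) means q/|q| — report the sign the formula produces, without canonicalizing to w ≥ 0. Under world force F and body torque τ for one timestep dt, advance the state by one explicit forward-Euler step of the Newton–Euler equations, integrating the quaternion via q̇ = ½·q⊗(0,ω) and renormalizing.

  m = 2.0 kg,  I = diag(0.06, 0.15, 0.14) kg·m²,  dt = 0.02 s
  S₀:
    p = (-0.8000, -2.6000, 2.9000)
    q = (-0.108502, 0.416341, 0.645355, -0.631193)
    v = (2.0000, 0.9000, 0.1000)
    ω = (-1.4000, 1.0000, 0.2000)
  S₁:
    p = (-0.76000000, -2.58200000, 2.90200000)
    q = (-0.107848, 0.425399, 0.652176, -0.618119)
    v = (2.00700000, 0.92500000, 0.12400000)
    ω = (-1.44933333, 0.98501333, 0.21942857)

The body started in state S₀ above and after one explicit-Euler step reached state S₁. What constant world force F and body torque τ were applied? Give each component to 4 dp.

v₁ − v₀ = (0.00700000, 0.02500000, 0.02400000)
F = m·Δv/dt = (0.7000, 2.5000, 2.4000)
Δω = ω₁−ω₀ = (-0.04933333, -0.01498667, 0.01942857)
applied torque τ = (-0.1500, -0.0900, 0.0100)

F = (0.7000, 2.5000, 2.4000)
τ = (-0.1500, -0.0900, 0.0100)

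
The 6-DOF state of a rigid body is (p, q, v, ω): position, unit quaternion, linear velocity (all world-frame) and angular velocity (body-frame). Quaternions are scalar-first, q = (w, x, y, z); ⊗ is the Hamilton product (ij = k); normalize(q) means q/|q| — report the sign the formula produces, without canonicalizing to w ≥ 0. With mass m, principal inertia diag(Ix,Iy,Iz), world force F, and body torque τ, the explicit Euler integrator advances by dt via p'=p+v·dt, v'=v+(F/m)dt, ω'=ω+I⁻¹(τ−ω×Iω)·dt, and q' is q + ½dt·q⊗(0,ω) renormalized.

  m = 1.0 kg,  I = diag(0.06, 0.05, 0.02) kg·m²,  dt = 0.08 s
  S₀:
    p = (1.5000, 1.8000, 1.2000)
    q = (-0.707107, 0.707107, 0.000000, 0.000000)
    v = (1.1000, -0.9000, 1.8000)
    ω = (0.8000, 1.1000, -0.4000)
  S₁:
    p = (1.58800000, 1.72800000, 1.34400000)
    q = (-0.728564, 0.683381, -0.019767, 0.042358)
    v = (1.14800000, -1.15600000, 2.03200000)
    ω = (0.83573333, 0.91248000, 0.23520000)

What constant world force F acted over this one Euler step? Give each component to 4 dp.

Δv = v₁−v₀ = (0.04800000, -0.25600000, 0.23200000)
F = m·Δv/dt = (0.6000, -3.2000, 2.9000)

F = (0.6000, -3.2000, 2.9000)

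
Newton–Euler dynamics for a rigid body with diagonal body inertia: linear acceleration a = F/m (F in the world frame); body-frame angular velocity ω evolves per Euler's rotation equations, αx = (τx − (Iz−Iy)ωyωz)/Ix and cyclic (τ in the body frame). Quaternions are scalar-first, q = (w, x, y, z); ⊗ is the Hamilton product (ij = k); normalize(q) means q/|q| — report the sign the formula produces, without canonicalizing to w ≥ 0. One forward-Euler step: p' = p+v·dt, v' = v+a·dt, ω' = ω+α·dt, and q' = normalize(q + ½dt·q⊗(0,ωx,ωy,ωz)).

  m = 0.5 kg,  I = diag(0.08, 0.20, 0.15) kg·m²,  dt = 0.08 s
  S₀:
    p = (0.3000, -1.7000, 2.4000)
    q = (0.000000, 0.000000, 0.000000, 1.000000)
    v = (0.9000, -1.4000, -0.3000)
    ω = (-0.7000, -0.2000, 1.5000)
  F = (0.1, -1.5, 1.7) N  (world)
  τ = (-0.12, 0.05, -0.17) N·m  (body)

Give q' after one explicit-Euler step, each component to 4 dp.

q⊗(0,ω) = (-1.5000000, 0.2000000, -0.7000000, 0.0000000)
updated quaternion q' = (-0.0599, 0.0080, -0.0279, 0.9978)

q' = (-0.0599, 0.0080, -0.0279, 0.9978)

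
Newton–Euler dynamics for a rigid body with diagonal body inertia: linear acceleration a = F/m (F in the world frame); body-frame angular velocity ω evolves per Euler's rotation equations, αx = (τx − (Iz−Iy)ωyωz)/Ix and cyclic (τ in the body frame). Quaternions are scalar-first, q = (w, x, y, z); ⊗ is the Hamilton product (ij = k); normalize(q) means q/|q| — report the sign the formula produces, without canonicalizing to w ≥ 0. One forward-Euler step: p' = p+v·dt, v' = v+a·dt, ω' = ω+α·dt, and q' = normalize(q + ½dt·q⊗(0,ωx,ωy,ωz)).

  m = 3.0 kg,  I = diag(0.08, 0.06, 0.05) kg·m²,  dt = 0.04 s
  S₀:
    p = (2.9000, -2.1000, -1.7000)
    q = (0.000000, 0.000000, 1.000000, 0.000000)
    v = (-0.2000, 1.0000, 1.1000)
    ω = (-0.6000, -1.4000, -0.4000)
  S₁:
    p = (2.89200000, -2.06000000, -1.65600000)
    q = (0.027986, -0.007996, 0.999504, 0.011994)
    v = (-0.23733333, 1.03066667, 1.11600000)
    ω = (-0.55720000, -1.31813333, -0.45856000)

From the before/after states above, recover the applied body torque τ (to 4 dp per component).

Δω = ω₁−ω₀ = (0.04280000, 0.08186667, -0.05856000)
precession coupling = (-0.0056, 0.0072, -0.0168)
applied torque τ = (0.0800, 0.1300, -0.0900)

τ = (0.0800, 0.1300, -0.0900)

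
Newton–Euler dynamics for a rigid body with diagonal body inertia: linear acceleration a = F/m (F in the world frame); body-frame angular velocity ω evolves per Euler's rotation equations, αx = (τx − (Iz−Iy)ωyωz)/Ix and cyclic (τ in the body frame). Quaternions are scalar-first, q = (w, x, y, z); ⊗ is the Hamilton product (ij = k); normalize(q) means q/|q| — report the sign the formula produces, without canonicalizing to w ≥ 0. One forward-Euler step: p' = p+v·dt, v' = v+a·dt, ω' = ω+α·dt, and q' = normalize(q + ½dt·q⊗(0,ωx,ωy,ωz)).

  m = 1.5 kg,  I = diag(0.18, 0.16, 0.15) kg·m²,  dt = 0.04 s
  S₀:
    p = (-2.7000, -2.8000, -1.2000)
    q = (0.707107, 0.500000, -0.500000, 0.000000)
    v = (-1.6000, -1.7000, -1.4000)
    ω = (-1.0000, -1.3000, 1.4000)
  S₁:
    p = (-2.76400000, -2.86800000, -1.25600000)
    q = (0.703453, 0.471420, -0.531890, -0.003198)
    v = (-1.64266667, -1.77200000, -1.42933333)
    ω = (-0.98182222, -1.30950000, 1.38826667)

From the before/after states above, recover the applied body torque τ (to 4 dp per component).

Δω = ω₁−ω₀ = (0.01817778, -0.00950000, -0.01173333)
gyro term ω₀×Iω₀ = (0.0182, -0.0420, -0.0260)
I·α + gyro = (0.1000, -0.0800, -0.0700)

τ = (0.1000, -0.0800, -0.0700)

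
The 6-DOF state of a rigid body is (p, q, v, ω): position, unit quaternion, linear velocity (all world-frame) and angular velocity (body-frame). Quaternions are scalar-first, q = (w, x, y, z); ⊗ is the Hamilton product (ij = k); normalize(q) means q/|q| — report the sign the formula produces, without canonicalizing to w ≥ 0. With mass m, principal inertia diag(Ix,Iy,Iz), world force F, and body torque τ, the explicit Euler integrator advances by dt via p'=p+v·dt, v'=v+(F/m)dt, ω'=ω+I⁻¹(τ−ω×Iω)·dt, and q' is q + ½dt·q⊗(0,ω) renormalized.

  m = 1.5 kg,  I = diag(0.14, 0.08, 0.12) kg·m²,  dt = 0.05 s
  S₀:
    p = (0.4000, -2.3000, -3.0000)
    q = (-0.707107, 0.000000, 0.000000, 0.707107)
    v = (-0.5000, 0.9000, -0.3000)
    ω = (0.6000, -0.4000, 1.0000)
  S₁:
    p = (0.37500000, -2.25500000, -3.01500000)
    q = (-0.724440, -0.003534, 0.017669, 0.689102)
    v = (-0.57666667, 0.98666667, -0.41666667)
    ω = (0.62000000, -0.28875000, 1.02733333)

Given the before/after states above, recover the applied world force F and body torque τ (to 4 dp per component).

F = (-2.3000, 2.6000, -3.5000)
τ = (0.0400, 0.1900, 0.0800)

ω₁ − ω₀ = (0.02000000, 0.11125000, 0.02733333)
I·α + gyro = (0.0400, 0.1900, 0.0800)
velocity change Δv = (-0.07666667, 0.08666667, -0.11666667)
F = m·Δv/dt = (-2.3000, 2.6000, -3.5000)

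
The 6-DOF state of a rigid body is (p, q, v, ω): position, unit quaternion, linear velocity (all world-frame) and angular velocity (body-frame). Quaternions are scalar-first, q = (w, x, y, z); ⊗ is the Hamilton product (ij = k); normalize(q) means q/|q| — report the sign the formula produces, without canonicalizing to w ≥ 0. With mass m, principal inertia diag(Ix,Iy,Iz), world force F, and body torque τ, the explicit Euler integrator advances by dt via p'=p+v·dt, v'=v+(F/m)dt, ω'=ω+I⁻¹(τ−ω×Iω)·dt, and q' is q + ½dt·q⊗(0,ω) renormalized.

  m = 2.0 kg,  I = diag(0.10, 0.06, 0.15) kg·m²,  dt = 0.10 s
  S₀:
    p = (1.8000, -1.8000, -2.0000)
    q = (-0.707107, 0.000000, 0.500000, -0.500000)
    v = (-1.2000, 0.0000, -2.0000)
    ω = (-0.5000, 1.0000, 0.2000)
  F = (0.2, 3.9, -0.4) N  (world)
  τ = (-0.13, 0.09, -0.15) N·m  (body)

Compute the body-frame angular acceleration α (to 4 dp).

gyro term ω×Iω = (0.0180, 0.0050, 0.0200)
(τ − ω×Iω)/I = (-1.4800, 1.4167, -1.1333)

α = (-1.4800, 1.4167, -1.1333)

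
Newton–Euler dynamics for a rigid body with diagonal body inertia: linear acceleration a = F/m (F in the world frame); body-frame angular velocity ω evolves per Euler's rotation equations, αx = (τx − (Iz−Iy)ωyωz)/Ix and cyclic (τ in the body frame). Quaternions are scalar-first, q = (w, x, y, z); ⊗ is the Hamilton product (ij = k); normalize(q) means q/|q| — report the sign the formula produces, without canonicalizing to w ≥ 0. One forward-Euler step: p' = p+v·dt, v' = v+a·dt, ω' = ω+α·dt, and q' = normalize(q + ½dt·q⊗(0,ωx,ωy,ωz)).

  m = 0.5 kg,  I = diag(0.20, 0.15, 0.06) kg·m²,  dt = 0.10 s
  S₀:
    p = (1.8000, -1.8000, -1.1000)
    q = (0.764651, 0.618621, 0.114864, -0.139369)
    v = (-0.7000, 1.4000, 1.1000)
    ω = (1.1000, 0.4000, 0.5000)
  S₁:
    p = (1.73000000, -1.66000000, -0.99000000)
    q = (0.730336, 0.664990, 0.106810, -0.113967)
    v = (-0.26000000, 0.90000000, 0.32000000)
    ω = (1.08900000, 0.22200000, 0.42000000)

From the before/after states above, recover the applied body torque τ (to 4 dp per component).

Δω = ω₁−ω₀ = (-0.01100000, -0.17800000, -0.08000000)
τ = I·(Δω/dt) + ω₀×(Iω₀) = (-0.0400, -0.1900, -0.0700)

τ = (-0.0400, -0.1900, -0.0700)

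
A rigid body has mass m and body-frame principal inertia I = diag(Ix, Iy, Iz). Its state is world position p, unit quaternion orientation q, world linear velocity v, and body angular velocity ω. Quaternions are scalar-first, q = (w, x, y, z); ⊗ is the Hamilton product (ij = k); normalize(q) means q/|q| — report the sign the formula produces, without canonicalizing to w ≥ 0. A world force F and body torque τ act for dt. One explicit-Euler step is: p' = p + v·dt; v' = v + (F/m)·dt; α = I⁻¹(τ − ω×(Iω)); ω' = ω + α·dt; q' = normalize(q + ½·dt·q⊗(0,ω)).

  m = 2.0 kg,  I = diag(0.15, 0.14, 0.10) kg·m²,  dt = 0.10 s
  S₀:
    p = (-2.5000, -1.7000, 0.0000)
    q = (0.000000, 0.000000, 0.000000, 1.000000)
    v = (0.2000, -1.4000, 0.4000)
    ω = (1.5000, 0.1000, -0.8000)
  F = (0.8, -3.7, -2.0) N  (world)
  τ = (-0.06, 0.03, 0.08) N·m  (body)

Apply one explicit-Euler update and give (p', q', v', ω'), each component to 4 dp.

p' = (-2.4800, -1.8400, 0.0400)
q' = (0.0399, -0.0050, 0.0747, 0.9964)
v' = (0.2400, -1.5850, 0.3000)
ω' = (1.4579, 0.1643, -0.7185)

p + v·dt = (-2.4800, -1.8400, 0.0400)
v + (F/m)dt = (0.2400, -1.5850, 0.3000)
gyro term ω×Iω = (0.0032, -0.0600, -0.0015)
α = I⁻¹(τ − ω×Iω) = (-0.4213, 0.6429, 0.8150)
new body rate ω' = (1.4579, 0.1643, -0.7185)
Hamilton product q⊗(0,ω) = (0.8000000, -0.1000000, 1.5000000, 0.0000000)
updated quaternion q' = (0.0399, -0.0050, 0.0747, 0.9964)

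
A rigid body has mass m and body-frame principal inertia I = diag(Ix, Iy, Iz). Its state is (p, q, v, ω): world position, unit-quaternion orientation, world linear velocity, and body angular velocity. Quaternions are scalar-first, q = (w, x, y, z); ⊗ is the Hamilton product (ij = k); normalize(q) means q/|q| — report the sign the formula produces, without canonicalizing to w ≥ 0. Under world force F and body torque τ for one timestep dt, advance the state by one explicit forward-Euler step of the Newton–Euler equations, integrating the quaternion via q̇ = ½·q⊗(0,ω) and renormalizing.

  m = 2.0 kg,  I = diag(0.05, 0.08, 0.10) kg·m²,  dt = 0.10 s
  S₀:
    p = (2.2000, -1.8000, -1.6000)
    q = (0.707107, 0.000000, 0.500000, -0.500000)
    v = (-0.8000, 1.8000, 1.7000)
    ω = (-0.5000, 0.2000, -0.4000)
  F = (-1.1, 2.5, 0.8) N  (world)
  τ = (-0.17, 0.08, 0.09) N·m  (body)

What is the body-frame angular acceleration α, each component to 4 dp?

gyro term ω×Iω = (-0.0016, -0.0100, -0.0030)
α = I⁻¹(τ − ω×Iω) = (-3.3680, 1.1250, 0.9300)

α = (-3.3680, 1.1250, 0.9300)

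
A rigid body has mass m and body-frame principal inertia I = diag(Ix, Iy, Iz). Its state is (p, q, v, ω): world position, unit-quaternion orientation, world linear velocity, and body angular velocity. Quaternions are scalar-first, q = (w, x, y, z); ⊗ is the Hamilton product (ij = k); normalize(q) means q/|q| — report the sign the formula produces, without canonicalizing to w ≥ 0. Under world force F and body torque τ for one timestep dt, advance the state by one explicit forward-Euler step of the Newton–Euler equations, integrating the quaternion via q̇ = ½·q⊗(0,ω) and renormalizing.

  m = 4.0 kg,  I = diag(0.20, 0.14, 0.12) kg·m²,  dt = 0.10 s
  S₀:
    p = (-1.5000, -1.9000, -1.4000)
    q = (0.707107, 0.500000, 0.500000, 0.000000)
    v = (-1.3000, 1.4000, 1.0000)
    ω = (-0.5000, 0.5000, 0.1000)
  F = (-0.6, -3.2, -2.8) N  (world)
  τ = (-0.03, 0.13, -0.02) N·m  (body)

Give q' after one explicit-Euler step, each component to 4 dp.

q' = (0.7067, 0.4845, 0.5148, 0.0285)

Hamilton product q⊗(0,ω) = (0.0000000, -0.3035535, 0.3035535, 0.5707107)
q + ½dt·q⊗(0,ω), renormalized = (0.7067, 0.4845, 0.5148, 0.0285)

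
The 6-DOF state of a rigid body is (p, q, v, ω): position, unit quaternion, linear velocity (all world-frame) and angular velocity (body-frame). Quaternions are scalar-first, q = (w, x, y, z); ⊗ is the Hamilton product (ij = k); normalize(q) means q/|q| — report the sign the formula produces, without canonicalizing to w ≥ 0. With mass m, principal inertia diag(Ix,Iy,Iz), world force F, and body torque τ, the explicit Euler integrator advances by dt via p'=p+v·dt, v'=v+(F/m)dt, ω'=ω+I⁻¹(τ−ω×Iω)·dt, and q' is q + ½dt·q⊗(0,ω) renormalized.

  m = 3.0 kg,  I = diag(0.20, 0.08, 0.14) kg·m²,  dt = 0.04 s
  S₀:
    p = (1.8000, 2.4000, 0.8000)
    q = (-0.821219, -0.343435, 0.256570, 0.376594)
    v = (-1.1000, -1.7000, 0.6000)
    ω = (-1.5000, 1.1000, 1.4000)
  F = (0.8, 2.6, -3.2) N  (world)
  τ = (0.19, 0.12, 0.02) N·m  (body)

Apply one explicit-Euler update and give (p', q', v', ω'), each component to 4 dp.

α = I⁻¹(τ − ω×Iω) = (0.4880, 3.0750, -1.2714)
ω' = ω + α·dt = (-1.4805, 1.2230, 1.3491)
2q̇ = q⊗(0,ω) = (-1.3246111, 1.1767731, -0.9874229, -1.1426301)
updated quaternion q' = (-0.8468, -0.3196, 0.2366, 0.3534)
new position p' = (1.7560, 2.3320, 0.8240)
v' = v + a·dt = (-1.0893, -1.6653, 0.5573)

p' = (1.7560, 2.3320, 0.8240)
q' = (-0.8468, -0.3196, 0.2366, 0.3534)
v' = (-1.0893, -1.6653, 0.5573)
ω' = (-1.4805, 1.2230, 1.3491)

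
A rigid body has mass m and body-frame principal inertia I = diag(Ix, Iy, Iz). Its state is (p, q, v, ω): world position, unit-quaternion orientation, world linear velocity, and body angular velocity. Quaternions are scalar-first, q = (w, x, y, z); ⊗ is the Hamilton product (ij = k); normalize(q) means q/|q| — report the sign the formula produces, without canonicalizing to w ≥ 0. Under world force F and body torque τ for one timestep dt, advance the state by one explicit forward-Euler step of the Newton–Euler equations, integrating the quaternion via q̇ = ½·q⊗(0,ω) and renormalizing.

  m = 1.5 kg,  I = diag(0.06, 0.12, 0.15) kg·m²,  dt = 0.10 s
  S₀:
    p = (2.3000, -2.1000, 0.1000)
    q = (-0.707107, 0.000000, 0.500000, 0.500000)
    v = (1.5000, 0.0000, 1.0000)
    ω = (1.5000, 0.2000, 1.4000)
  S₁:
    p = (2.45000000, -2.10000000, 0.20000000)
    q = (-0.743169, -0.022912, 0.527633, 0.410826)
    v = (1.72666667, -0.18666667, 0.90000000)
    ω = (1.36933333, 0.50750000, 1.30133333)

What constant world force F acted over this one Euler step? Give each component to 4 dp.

F = (3.4000, -2.8000, -1.5000)

v₁ − v₀ = (0.22666667, -0.18666667, -0.10000000)
m·(v₁−v₀)/dt = (3.4000, -2.8000, -1.5000)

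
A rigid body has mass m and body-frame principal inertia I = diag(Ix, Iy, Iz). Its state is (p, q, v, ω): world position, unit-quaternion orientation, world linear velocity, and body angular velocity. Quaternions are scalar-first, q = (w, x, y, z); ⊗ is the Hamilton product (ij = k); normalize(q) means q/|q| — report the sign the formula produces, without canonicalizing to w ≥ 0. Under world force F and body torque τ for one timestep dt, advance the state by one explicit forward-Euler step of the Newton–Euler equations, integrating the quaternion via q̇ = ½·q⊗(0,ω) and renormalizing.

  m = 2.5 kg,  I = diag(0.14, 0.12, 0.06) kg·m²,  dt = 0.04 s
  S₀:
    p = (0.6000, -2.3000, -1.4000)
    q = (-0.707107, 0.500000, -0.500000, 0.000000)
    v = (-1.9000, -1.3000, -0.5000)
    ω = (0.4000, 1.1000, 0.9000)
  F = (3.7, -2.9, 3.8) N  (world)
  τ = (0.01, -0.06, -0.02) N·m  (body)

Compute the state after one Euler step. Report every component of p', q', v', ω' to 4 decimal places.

p' = (0.5240, -2.3520, -1.4200)
q' = (-0.6998, 0.4851, -0.5243, 0.0023)
v' = (-1.8408, -1.3464, -0.4392)
ω' = (0.4198, 1.0704, 0.8925)

angular accel α = (0.4957, -0.7400, -0.1867)
ω + α·dt = (0.4198, 1.0704, 0.8925)
q⊗(0,ω) = (0.3500000, -0.7328428, -1.2278177, 0.1136037)
q + ½dt·q⊗(0,ω), renormalized = (-0.6998, 0.4851, -0.5243, 0.0023)
p' = p + v·dt = (0.5240, -2.3520, -1.4200)
v' = v + a·dt = (-1.8408, -1.3464, -0.4392)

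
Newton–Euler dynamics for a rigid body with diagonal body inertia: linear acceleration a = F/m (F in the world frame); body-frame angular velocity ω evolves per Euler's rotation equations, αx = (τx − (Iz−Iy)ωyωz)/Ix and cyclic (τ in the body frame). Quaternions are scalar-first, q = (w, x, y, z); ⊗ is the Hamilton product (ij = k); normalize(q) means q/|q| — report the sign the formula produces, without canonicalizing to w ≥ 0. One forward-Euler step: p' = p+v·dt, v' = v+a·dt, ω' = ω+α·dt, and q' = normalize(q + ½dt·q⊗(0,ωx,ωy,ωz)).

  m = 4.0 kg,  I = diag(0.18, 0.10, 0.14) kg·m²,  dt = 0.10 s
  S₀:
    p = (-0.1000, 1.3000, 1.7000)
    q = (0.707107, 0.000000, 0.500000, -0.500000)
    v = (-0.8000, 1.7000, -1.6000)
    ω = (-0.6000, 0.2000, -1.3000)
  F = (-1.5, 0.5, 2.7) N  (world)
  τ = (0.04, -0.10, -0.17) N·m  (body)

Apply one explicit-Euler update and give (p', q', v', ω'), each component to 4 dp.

new position p' = (-0.1800, 1.4700, 1.5400)
new velocity v' = (-0.8375, 1.7125, -1.5325)
precession coupling ω×(Iω) = (-0.0104, 0.0312, 0.0096)
angular accel α = (0.2800, -1.3120, -1.2829)
ω' = ω + α·dt = (-0.5720, 0.0688, -1.4283)
q⊗(0,ω) = (-0.7500000, -0.9742642, 0.4414214, -0.6192391)
q' = normalize(q + ½dt·q⊗(0,ω)) = (0.6679, -0.0486, 0.5207, -0.5296)

p' = (-0.1800, 1.4700, 1.5400)
q' = (0.6679, -0.0486, 0.5207, -0.5296)
v' = (-0.8375, 1.7125, -1.5325)
ω' = (-0.5720, 0.0688, -1.4283)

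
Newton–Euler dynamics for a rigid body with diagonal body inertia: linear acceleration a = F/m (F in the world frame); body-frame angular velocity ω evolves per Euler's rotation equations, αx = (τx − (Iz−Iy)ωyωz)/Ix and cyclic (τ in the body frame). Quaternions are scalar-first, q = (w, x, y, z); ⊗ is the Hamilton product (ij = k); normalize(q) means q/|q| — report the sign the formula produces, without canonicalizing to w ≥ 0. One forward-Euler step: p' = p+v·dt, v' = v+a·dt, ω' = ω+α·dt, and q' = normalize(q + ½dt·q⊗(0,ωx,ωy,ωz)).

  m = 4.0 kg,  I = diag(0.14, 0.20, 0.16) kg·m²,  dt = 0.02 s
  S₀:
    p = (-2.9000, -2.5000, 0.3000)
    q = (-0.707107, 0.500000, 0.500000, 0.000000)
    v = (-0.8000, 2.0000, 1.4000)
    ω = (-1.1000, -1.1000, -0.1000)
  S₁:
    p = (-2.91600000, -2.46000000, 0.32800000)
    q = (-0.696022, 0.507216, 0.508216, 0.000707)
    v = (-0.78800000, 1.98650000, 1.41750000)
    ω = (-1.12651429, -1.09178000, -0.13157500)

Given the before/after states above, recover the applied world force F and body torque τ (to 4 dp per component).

F = (2.4000, -2.7000, 3.5000)
τ = (-0.1900, 0.0800, -0.1800)

ω₁ − ω₀ = (-0.02651429, 0.00822000, -0.03157500)
gyro term ω₀×Iω₀ = (-0.0044, -0.0022, 0.0726)
τ = I·(Δω/dt) + ω₀×(Iω₀) = (-0.1900, 0.0800, -0.1800)
velocity change Δv = (0.01200000, -0.01350000, 0.01750000)
applied force F = (2.4000, -2.7000, 3.5000)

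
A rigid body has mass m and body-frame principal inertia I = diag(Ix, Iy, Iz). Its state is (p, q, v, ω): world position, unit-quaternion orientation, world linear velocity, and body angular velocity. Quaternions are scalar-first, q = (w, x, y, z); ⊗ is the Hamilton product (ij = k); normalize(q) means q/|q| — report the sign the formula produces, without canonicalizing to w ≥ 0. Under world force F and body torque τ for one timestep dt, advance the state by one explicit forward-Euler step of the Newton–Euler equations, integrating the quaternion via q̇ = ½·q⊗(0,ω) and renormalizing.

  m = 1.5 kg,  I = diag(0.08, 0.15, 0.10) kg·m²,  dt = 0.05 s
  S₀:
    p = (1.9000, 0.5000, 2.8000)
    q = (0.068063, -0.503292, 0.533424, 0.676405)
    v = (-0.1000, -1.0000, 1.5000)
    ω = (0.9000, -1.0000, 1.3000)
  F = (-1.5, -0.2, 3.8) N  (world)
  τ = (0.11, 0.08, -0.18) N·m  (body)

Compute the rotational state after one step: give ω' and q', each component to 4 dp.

ω' = (0.9281, -0.9655, 1.2415)
q' = (0.0707, -0.4670, 0.5627, 0.6785)

α = I⁻¹(τ − ω×Iω) = (0.5625, 0.6893, -1.1700)
ω' = ω + α·dt = (0.9281, -0.9655, 1.2415)
Hamilton product q⊗(0,ω) = (0.1070603, 1.4311129, 1.1949811, 0.1116923)
q' = normalize(q + ½dt·q⊗(0,ω)) = (0.0707, -0.4670, 0.5627, 0.6785)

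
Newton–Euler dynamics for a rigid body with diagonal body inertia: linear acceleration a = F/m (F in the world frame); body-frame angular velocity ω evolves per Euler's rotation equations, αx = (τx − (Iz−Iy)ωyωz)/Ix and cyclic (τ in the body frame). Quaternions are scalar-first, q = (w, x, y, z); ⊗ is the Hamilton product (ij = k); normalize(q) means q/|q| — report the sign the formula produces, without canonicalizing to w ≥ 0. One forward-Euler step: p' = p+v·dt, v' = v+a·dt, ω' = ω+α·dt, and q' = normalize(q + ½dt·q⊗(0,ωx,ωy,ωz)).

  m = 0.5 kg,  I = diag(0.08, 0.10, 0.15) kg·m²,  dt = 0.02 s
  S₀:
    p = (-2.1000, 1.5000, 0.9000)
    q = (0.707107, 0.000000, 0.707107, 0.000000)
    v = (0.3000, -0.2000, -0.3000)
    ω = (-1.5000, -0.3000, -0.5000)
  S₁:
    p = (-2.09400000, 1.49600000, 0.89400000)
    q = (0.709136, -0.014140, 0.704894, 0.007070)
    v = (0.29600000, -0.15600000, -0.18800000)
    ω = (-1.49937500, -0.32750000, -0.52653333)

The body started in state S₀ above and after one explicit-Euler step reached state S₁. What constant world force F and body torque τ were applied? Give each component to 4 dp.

F = (-0.1000, 1.1000, 2.8000)
τ = (0.0100, -0.1900, -0.1900)

ω₁ − ω₀ = (0.00062500, -0.02750000, -0.02653333)
precession coupling = (0.0075, -0.0525, 0.0090)
τ = I·(Δω/dt) + ω₀×(Iω₀) = (0.0100, -0.1900, -0.1900)
velocity change Δv = (-0.00400000, 0.04400000, 0.11200000)
m·(v₁−v₀)/dt = (-0.1000, 1.1000, 2.8000)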